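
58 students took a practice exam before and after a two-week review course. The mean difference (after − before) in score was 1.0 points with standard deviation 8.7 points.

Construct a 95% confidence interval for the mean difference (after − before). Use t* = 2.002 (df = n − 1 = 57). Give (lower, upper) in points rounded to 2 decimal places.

(-1.29, 3.29)

This is a matched-pairs design, so SE = s_d/√n = 8.7/√58 = 1.1424.
Margin = 2.002 × 1.1424 = 2.2871; the interval is 1.0 ± 2.2871 = (-1.29, 3.29).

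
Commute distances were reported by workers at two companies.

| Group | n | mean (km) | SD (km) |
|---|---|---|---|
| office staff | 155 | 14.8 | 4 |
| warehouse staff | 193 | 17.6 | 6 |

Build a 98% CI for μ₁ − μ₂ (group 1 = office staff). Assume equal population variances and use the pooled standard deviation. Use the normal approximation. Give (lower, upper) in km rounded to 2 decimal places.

s_p = √[((n₁−1)s₁² + (n₂−1)s₂²)/(n₁+n₂−2)] = √[(154·4² + 192·6²)/346] = 5.2056.
SE = 5.2056·√(1/155 + 1/193) = 0.5615.
With z* = 2.326, margin = 2.326 × 0.5615 = 1.3060.
x̄₁ − x̄₂ = 14.8 − 17.6 = -2.8000; interval -2.8000 ± 1.3060 = (-4.11, -1.49).

(-4.11, -1.49)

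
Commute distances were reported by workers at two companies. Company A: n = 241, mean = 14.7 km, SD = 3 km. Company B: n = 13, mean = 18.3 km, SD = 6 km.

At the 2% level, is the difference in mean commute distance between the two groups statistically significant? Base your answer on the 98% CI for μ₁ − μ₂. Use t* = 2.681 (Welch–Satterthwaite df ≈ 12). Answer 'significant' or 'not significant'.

not significant

SE₁ = s₁/√n₁ = 3/√241 = 0.1932; SE₂ = 6/√13 = 1.6641.
Independent samples, unequal variances: SE_diff = √(SE₁² + SE₂²) = √(0.03732624 + 2.76922881) = 1.6753.
t* = 2.681, so margin of error = 2.681 × 1.6753 = 4.4915.
Difference in means = 14.7 − 18.3 = -3.6000.
-3.6000 ± 4.4915 → (-8.0915, 0.8915).
The interval (-8.0915, 0.8915) contains 0, so the difference is not significant.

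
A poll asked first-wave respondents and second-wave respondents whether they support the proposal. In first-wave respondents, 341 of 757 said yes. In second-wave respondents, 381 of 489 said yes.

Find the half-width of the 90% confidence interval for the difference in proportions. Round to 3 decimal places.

0.043

First, p̂₁ = 341/757 = 0.4505; p̂₂ = 381/489 = 0.7791.
The two standard errors are √(0.4505×0.5495/757) = 0.01808 and √(0.7791×0.2209/489) = 0.01876.
Because the samples are independent, SE_diff = √(0.01808² + 0.01876²) = 0.02605.
Using z* = 1.645 for 90%, ME = 1.645 × 0.02605 = 0.04285.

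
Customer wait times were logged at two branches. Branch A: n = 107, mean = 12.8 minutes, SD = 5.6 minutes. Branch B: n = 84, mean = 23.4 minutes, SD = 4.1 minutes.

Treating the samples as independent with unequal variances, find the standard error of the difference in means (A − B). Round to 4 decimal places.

0.7023

SE₁ = s₁/√n₁ = 5.6/√107 = 0.5414; SE₂ = 4.1/√84 = 0.4473.
Independent samples, unequal variances: SE_diff = √(SE₁² + SE₂²) = √(0.29311396 + 0.20007729) = 0.7023.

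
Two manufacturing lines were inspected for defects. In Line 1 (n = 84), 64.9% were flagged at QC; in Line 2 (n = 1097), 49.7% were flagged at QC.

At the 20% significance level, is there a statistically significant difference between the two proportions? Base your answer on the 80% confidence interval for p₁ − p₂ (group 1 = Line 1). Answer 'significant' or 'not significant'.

Each SE is √(p̂(1−p̂)/n): √(0.6490·0.3510/84) = 0.05208 and √(0.4970·0.5030/1097) = 0.01510.
SE(p̂₁ − p̂₂) = √(SE₁² + SE₂²) = √(0.0027123264 + 0.00022801) = 0.05422, since the two samples are independent.
At 80% confidence z* = 1.282; margin = 1.282 × 0.05422 = 0.06951.
The difference is 0.6490 − 0.4970 = 0.1520, so the interval is 0.1520 ± 0.06951 = (0.08249, 0.22151).
The interval (0.08249, 0.22151) does not contain 0, so the difference is significant.

significant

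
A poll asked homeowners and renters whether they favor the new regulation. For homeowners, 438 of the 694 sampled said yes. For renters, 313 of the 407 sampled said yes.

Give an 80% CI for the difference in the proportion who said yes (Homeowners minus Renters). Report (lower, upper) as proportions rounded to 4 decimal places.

(-0.1735, -0.1023)

p̂₁ = 438/694 = 0.6311 and p̂₂ = 313/407 = 0.7690.
SE₁ = √(p̂₁(1−p̂₁)/n₁) = √(0.6311·0.3689/694) = 0.01832; SE₂ = √(0.7690·0.2310/407) = 0.02089.
Independent samples: SE of the difference = √(SE₁² + SE₂²) = √(0.0003356224 + 0.0004363921) = 0.02779.
z* for 80% confidence is 1.282, so the margin of error is 1.282 × 0.02779 = 0.03563.
Point estimate p̂₁ − p̂₂ = 0.6311 − 0.7690 = -0.1379.
-0.1379 ± 0.03563 → (-0.1735, -0.1023).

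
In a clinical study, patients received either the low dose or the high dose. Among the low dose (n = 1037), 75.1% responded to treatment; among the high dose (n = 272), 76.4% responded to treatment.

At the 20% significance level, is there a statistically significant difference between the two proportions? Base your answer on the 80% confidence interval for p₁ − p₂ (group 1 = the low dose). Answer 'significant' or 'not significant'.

not significant

SE₁ = √(p̂₁(1−p̂₁)/n₁) = √(0.7510·0.2490/1037) = 0.01343; SE₂ = √(0.7640·0.2360/272) = 0.02575.
Independent samples: SE of the difference = √(SE₁² + SE₂²) = √(0.0001803649 + 0.0006630625) = 0.02904.
z* for 80% confidence is 1.282, so the margin of error is 1.282 × 0.02904 = 0.03723.
Point estimate p̂₁ − p̂₂ = 0.7510 − 0.7640 = -0.0130.
-0.0130 ± 0.03723 → (-0.05023, 0.02423).
The interval (-0.05023, 0.02423) contains 0, so the difference is not significant.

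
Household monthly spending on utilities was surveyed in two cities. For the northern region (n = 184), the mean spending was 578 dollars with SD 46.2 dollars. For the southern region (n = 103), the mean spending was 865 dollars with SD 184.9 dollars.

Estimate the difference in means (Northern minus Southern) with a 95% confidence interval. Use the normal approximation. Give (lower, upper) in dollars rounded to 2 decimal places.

SE₁ = s₁/√n₁ = 46.2/√184 = 3.4059; SE₂ = 184.9/√103 = 18.2187.
Independent samples, unequal variances: SE_diff = √(SE₁² + SE₂²) = √(11.60015481 + 331.92102969) = 18.5343.
z* = 1.960, so margin of error = 1.960 × 18.5343 = 36.3272.
Difference in means = 578 − 865 = -287.0000.
-287.0000 ± 36.3272 → (-323.33, -250.67).

(-323.33, -250.67)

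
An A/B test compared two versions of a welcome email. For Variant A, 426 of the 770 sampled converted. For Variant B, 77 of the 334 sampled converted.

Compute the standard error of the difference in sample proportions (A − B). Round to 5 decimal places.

0.02919

p̂₁ = 426/770 = 0.5532 and p̂₂ = 77/334 = 0.2305.
SE₁ = √(p̂₁(1−p̂₁)/n₁) = √(0.5532·0.4468/770) = 0.01792; SE₂ = √(0.2305·0.7695/334) = 0.02304.
Independent samples: SE of the difference = √(SE₁² + SE₂²) = √(0.0003211264 + 0.0005308416) = 0.02919.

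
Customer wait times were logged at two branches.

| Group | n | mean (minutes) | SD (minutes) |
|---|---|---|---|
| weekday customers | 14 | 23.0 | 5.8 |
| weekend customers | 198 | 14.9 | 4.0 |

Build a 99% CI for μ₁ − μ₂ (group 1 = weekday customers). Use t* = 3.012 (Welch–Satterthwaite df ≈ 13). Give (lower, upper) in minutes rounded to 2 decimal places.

Per-group SEs: s₁/√n₁ = 5.8/√14 = 1.5501, s₂/√n₂ = 4.0/√198 = 0.2843.
Unpooled SE of the difference: √(2.40281001 + 0.08082649) = 1.5760.
Margin of error = t* · SE = 3.012 × 1.5760 = 4.7469.
x̄₁ − x̄₂ = 23.0 − 14.9 = 8.1000.
CI: 8.1000 ± 4.7469 = (3.35, 12.85).

(3.35, 12.85)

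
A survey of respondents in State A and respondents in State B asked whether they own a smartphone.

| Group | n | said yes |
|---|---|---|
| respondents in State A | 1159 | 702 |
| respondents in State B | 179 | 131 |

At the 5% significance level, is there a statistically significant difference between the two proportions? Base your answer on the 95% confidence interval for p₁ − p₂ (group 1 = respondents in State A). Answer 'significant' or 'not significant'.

p̂₁ = 702/1159 = 0.6057 and p̂₂ = 131/179 = 0.7318.
SE₁ = √(p̂₁(1−p̂₁)/n₁) = √(0.6057·0.3943/1159) = 0.01435; SE₂ = √(0.7318·0.2682/179) = 0.03311.
Independent samples: SE of the difference = √(SE₁² + SE₂²) = √(0.0002059225 + 0.0010962721) = 0.03609.
z* for 95% confidence is 1.960, so the margin of error is 1.960 × 0.03609 = 0.07074.
Point estimate p̂₁ − p̂₂ = 0.6057 − 0.7318 = -0.1261.
-0.1261 ± 0.07074 → (-0.19684, -0.05536).
The interval (-0.19684, -0.05536) does not contain 0, so the difference is significant.

significant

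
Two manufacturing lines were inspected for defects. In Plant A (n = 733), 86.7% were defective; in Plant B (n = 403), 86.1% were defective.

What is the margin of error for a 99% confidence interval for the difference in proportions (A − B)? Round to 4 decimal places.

The two standard errors are √(0.8670×0.1330/733) = 0.01254 and √(0.8610×0.1390/403) = 0.01723.
Because the samples are independent, SE_diff = √(0.01254² + 0.01723²) = 0.02131.
Using z* = 2.576 for 99%, ME = 2.576 × 0.02131 = 0.05489.

0.0549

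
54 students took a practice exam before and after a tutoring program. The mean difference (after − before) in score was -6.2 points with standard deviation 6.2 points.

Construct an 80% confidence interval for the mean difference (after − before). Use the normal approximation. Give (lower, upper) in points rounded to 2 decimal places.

Paired design: SE = s_d/√n = 6.2/√54 = 0.8437.
z* = 1.282; margin of error = 1.282 × 0.8437 = 1.0816.
-6.2 ± 1.0816 → (-7.28, -5.12).

(-7.28, -5.12)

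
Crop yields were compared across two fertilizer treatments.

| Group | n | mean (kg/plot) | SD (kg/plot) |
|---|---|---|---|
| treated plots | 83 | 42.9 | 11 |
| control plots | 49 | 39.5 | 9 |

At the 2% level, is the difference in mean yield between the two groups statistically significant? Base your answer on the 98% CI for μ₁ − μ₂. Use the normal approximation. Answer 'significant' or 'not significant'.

Standard errors of each mean: 11/√83 = 1.2074 and 9/√49 = 1.2857.
SE(x̄₁ − x̄₂) = √(1.2074² + 1.2857²) = 1.7638 for independent samples with unequal variances.
With z* = 2.326, the margin is 2.326 × 1.7638 = 4.1026.
x̄₁ − x̄₂ = 42.9 − 39.5 = 3.4000; the interval is 3.4000 ± 4.1026 = (-0.7026, 7.5026).
The interval (-0.7026, 7.5026) contains 0, so the difference is not significant.

not significant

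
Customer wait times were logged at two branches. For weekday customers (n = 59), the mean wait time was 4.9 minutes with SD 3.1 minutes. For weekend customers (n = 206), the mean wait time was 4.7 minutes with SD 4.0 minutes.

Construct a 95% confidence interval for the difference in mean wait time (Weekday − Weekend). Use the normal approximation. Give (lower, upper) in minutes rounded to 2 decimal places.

(-0.76, 1.16)

Standard errors of each mean: 3.1/√59 = 0.4036 and 4.0/√206 = 0.2787.
SE(x̄₁ − x̄₂) = √(0.4036² + 0.2787²) = 0.4905 for independent samples with unequal variances.
With z* = 1.960, the margin is 1.960 × 0.4905 = 0.9614.
x̄₁ − x̄₂ = 4.9 − 4.7 = 0.2000; the interval is 0.2000 ± 0.9614 = (-0.76, 1.16).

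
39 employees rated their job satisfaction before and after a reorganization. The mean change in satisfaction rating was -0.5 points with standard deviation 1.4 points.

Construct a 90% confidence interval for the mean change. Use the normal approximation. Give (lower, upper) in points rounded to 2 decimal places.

(-0.87, -0.13)

This is a matched-pairs design, so SE = s_d/√n = 1.4/√39 = 0.2242.
Margin = 1.645 × 0.2242 = 0.3688; the interval is -0.5 ± 0.3688 = (-0.87, -0.13).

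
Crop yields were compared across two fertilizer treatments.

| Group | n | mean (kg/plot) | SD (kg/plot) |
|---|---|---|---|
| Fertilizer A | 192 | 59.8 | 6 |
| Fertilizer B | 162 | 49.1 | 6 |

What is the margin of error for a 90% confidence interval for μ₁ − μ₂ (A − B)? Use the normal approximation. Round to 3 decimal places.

SE₁ = s₁/√n₁ = 6/√192 = 0.4330; SE₂ = 6/√162 = 0.4714.
Independent samples, unequal variances: SE_diff = √(SE₁² + SE₂²) = √(0.187489 + 0.22221796) = 0.6401.
z* = 1.645, so margin of error = 1.645 × 0.6401 = 1.0530.

1.053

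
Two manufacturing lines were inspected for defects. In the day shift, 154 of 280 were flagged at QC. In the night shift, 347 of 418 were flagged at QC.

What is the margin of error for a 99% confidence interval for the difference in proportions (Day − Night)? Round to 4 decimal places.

0.0900

p̂₁ = 154/280 = 0.5500 and p̂₂ = 347/418 = 0.8301.
SE₁ = √(p̂₁(1−p̂₁)/n₁) = √(0.5500·0.4500/280) = 0.02973; SE₂ = √(0.8301·0.1699/418) = 0.01837.
Independent samples: SE of the difference = √(SE₁² + SE₂²) = √(0.0008838729 + 0.0003374569) = 0.03495.
z* for 99% confidence is 2.576, so the margin of error is 2.576 × 0.03495 = 0.09003.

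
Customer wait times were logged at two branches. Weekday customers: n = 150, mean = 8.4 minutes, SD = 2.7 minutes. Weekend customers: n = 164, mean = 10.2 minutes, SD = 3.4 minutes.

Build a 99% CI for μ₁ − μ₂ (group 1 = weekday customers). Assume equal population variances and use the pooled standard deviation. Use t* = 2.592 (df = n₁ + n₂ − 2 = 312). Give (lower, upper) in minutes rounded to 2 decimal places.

Pooled variance s_p² = [149·2.7² + 163·3.4²] / (150+164−2) = 9.5208, so s_p = 3.0856.
SE_diff = s_p·√(1/n₁ + 1/n₂) = 3.0856·√(1/150 + 1/164) = 0.3486.
t* = 2.592; margin = 2.592 × 0.3486 = 0.9036.
Difference = 8.4 − 10.2 = -1.8000.
-1.8000 ± 0.9036 → (-2.70, -0.90).

(-2.70, -0.90)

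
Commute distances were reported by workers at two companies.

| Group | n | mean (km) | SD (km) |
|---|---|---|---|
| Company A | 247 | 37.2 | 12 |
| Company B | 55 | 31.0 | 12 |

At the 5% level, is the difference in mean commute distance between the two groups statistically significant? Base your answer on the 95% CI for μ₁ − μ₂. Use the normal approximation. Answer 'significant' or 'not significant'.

Standard errors of each mean: 12/√247 = 0.7635 and 12/√55 = 1.6181.
SE(x̄₁ − x̄₂) = √(0.7635² + 1.6181²) = 1.7892 for independent samples with unequal variances.
With z* = 1.960, the margin is 1.960 × 1.7892 = 3.5068.
x̄₁ − x̄₂ = 37.2 − 31.0 = 6.2000; the interval is 6.2000 ± 3.5068 = (2.6932, 9.7068).
The interval (2.6932, 9.7068) does not contain 0, so the difference is significant.

significant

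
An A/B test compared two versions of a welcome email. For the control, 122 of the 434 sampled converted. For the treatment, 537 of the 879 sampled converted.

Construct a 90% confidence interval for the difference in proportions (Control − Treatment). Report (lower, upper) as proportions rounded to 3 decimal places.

p̂₁ = 122/434 = 0.2811 and p̂₂ = 537/879 = 0.6109.
SE₁ = √(p̂₁(1−p̂₁)/n₁) = √(0.2811·0.7189/434) = 0.02158; SE₂ = √(0.6109·0.3891/879) = 0.01644.
Independent samples: SE of the difference = √(SE₁² + SE₂²) = √(0.0004656964 + 0.0002702736) = 0.02713.
z* for 90% confidence is 1.645, so the margin of error is 1.645 × 0.02713 = 0.04463.
Point estimate p̂₁ − p̂₂ = 0.2811 − 0.6109 = -0.3298.
-0.3298 ± 0.04463 → (-0.374, -0.285).

(-0.374, -0.285)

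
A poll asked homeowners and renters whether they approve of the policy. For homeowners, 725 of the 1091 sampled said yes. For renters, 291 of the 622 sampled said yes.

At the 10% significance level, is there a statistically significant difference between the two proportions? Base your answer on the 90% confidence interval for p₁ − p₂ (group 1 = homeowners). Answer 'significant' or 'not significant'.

Sample proportions: 725/1091 = 0.6645, 291/622 = 0.4678.
Each SE is √(p̂(1−p̂)/n): √(0.6645·0.3355/1091) = 0.01429 and √(0.4678·0.5322/622) = 0.02001.
SE(p̂₁ − p̂₂) = √(SE₁² + SE₂²) = √(0.0002042041 + 0.0004004001) = 0.02459, since the two samples are independent.
At 90% confidence z* = 1.645; margin = 1.645 × 0.02459 = 0.04045.
The difference is 0.6645 − 0.4678 = 0.1967, so the interval is 0.1967 ± 0.04045 = (0.15625, 0.23715).
The interval (0.15625, 0.23715) does not contain 0, so the difference is significant.

significant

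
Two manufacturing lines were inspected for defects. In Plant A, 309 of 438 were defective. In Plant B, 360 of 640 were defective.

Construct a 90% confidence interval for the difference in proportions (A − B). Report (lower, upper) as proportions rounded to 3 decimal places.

(0.095, 0.191)

Sample proportions: 309/438 = 0.7055, 360/640 = 0.5625.
Each SE is √(p̂(1−p̂)/n): √(0.7055·0.2945/438) = 0.02178 and √(0.5625·0.4375/640) = 0.01961.
SE(p̂₁ − p̂₂) = √(SE₁² + SE₂²) = √(0.0004743684 + 0.0003845521) = 0.02931, since the two samples are independent.
At 90% confidence z* = 1.645; margin = 1.645 × 0.02931 = 0.04821.
The difference is 0.7055 − 0.5625 = 0.1430, so the interval is 0.1430 ± 0.04821 = (0.095, 0.191).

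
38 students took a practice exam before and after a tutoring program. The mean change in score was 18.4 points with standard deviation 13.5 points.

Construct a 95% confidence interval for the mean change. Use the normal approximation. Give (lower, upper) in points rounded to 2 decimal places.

This is a matched-pairs design, so SE = s_d/√n = 13.5/√38 = 2.1900.
Margin = 1.960 × 2.1900 = 4.2924; the interval is 18.4 ± 4.2924 = (14.11, 22.69).

(14.11, 22.69)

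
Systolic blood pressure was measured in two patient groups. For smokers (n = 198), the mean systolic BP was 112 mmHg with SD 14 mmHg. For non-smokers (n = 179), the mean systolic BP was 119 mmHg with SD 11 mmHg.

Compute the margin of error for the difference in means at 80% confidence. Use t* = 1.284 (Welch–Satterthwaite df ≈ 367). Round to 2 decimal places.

Per-group SEs: s₁/√n₁ = 14/√198 = 0.9949, s₂/√n₂ = 11/√179 = 0.8222.
Unpooled SE of the difference: √(0.98982601 + 0.67601284) = 1.2907.
Margin of error = t* · SE = 1.284 × 1.2907 = 1.6573.

1.66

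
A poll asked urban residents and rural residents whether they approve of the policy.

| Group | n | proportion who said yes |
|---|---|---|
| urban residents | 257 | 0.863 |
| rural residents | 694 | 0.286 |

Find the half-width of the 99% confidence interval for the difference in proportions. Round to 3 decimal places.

The two standard errors are √(0.8630×0.1370/257) = 0.02145 and √(0.2860×0.7140/694) = 0.01715.
Because the samples are independent, SE_diff = √(0.02145² + 0.01715²) = 0.02746.
Using z* = 2.576 for 99%, ME = 2.576 × 0.02746 = 0.07074.

0.071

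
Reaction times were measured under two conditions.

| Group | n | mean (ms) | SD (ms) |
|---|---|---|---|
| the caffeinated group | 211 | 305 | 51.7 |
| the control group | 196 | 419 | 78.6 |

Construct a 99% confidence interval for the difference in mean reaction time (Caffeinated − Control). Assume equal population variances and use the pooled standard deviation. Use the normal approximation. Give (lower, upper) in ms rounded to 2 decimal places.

Pooled variance s_p² = [210·51.7² + 195·78.6²] / (211+196−2) = 4360.5163, so s_p = 66.0342.
SE_diff = s_p·√(1/n₁ + 1/n₂) = 66.0342·√(1/211 + 1/196) = 6.5508.
z* = 2.576; margin = 2.576 × 6.5508 = 16.8749.
Difference = 305 − 419 = -114.0000.
-114.0000 ± 16.8749 → (-130.87, -97.13).

(-130.87, -97.13)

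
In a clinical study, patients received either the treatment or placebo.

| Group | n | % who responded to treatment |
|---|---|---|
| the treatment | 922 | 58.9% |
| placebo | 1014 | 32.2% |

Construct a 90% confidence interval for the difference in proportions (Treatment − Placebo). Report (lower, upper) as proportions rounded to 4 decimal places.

SE₁ = √(p̂₁(1−p̂₁)/n₁) = √(0.5890·0.4110/922) = 0.01620; SE₂ = √(0.3220·0.6780/1014) = 0.01467.
Independent samples: SE of the difference = √(SE₁² + SE₂²) = √(0.00026244 + 0.0002152089) = 0.02186.
z* for 90% confidence is 1.645, so the margin of error is 1.645 × 0.02186 = 0.03596.
Point estimate p̂₁ − p̂₂ = 0.5890 − 0.3220 = 0.2670.
0.2670 ± 0.03596 → (0.2310, 0.3030).

(0.2310, 0.3030)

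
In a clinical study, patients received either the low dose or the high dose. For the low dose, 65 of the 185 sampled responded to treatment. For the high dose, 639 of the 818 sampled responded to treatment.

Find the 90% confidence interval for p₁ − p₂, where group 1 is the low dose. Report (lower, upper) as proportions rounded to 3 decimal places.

(-0.492, -0.367)

p̂₁ = 65/185 = 0.3514 and p̂₂ = 639/818 = 0.7812.
SE₁ = √(p̂₁(1−p̂₁)/n₁) = √(0.3514·0.6486/185) = 0.03510; SE₂ = √(0.7812·0.2188/818) = 0.01446.
Independent samples: SE of the difference = √(SE₁² + SE₂²) = √(0.00123201 + 0.0002090916) = 0.03796.
z* for 90% confidence is 1.645, so the margin of error is 1.645 × 0.03796 = 0.06244.
Point estimate p̂₁ − p̂₂ = 0.3514 − 0.7812 = -0.4298.
-0.4298 ± 0.06244 → (-0.492, -0.367).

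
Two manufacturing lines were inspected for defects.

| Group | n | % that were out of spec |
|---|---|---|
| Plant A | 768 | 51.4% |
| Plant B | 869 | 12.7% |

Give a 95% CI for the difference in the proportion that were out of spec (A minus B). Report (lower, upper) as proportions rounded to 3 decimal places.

(0.345, 0.429)

The two standard errors are √(0.5140×0.4860/768) = 0.01804 and √(0.1270×0.8730/869) = 0.01130.
Because the samples are independent, SE_diff = √(0.01804² + 0.01130²) = 0.02129.
Using z* = 1.960 for 95%, ME = 1.960 × 0.02129 = 0.04173.
p̂₁ − p̂₂ = 0.3870; interval 0.3870 ± 0.04173 gives (0.345, 0.429).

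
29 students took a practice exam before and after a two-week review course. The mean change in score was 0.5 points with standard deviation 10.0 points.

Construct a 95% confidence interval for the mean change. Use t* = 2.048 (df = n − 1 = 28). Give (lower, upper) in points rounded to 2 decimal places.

This is a matched-pairs design, so SE = s_d/√n = 10.0/√29 = 1.8570.
Margin = 2.048 × 1.8570 = 3.8031; the interval is 0.5 ± 3.8031 = (-3.30, 4.30).

(-3.30, 4.30)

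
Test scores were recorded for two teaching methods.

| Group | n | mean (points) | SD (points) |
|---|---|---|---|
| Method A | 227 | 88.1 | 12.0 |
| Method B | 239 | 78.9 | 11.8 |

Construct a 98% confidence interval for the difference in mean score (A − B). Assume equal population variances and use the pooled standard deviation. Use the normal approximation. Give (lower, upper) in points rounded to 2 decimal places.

s_p = √[((n₁−1)s₁² + (n₂−1)s₂²)/(n₁+n₂−2)] = √[(226·12.0² + 238·11.8²)/464] = 11.8978.
SE = 11.8978·√(1/227 + 1/239) = 1.1027.
With z* = 2.326, margin = 2.326 × 1.1027 = 2.5649.
x̄₁ − x̄₂ = 88.1 − 78.9 = 9.2000; interval 9.2000 ± 2.5649 = (6.64, 11.76).

(6.64, 11.76)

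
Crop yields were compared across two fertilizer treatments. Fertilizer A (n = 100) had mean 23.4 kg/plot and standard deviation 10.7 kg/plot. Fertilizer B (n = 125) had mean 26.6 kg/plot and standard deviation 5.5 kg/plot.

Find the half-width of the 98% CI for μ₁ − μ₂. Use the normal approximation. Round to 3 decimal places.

Per-group SEs: s₁/√n₁ = 10.7/√100 = 1.0700, s₂/√n₂ = 5.5/√125 = 0.4919.
Unpooled SE of the difference: √(1.1449 + 0.24196561) = 1.1777.
Margin of error = z* · SE = 2.326 × 1.1777 = 2.7393.

2.739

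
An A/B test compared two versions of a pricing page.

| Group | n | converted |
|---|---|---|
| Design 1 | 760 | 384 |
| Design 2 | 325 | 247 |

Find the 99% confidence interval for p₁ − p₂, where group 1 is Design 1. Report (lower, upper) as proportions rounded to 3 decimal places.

Sample proportions: 384/760 = 0.5053, 247/325 = 0.7600.
Each SE is √(p̂(1−p̂)/n): √(0.5053·0.4947/760) = 0.01814 and √(0.7600·0.2400/325) = 0.02369.
SE(p̂₁ − p̂₂) = √(SE₁² + SE₂²) = √(0.0003290596 + 0.0005612161) = 0.02984, since the two samples are independent.
At 99% confidence z* = 2.576; margin = 2.576 × 0.02984 = 0.07687.
The difference is 0.5053 − 0.7600 = -0.2547, so the interval is -0.2547 ± 0.07687 = (-0.332, -0.178).

(-0.332, -0.178)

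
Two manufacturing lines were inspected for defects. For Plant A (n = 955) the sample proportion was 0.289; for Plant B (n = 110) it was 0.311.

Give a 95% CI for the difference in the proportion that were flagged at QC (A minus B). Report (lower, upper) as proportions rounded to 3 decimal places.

SE₁ = √(p̂₁(1−p̂₁)/n₁) = √(0.2890·0.7110/955) = 0.01467; SE₂ = √(0.3110·0.6890/110) = 0.04414.
Independent samples: SE of the difference = √(SE₁² + SE₂²) = √(0.0002152089 + 0.0019483396) = 0.04651.
z* for 95% confidence is 1.960, so the margin of error is 1.960 × 0.04651 = 0.09116.
Point estimate p̂₁ − p̂₂ = 0.2890 − 0.3110 = -0.0220.
-0.0220 ± 0.09116 → (-0.113, 0.069).

(-0.113, 0.069)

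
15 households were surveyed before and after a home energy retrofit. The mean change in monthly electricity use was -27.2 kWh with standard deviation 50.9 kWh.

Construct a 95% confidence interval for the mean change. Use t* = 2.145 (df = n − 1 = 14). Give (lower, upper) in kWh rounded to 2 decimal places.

Paired design: SE = s_d/√n = 50.9/√15 = 13.1423.
t* = 2.145; margin of error = 2.145 × 13.1423 = 28.1902.
-27.2 ± 28.1902 → (-55.39, 0.99).

(-55.39, 0.99)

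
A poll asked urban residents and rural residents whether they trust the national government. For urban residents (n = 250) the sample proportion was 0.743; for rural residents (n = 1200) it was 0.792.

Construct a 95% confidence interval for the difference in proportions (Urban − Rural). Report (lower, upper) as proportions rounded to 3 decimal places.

Each SE is √(p̂(1−p̂)/n): √(0.7430·0.2570/250) = 0.02764 and √(0.7920·0.2080/1200) = 0.01172.
SE(p̂₁ − p̂₂) = √(SE₁² + SE₂²) = √(0.0007639696 + 0.0001373584) = 0.03002, since the two samples are independent.
At 95% confidence z* = 1.960; margin = 1.960 × 0.03002 = 0.05884.
The difference is 0.7430 − 0.7920 = -0.0490, so the interval is -0.0490 ± 0.05884 = (-0.108, 0.010).

(-0.108, 0.010)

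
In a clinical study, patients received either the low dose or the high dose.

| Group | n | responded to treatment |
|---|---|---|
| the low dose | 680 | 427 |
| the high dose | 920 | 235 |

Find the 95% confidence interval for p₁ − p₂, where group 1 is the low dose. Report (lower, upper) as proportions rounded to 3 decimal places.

(0.327, 0.418)

p̂₁ = 427/680 = 0.6279 and p̂₂ = 235/920 = 0.2554.
SE₁ = √(p̂₁(1−p̂₁)/n₁) = √(0.6279·0.3721/680) = 0.01854; SE₂ = √(0.2554·0.7446/920) = 0.01438.
Independent samples: SE of the difference = √(SE₁² + SE₂²) = √(0.0003437316 + 0.0002067844) = 0.02346.
z* for 95% confidence is 1.960, so the margin of error is 1.960 × 0.02346 = 0.04598.
Point estimate p̂₁ − p̂₂ = 0.6279 − 0.2554 = 0.3725.
0.3725 ± 0.04598 → (0.327, 0.418).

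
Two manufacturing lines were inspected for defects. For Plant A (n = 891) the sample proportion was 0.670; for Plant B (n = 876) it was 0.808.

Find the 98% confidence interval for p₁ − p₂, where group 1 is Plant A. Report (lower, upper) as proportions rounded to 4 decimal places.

(-0.1860, -0.0900)

The two standard errors are √(0.6700×0.3300/891) = 0.01575 and √(0.8080×0.1920/876) = 0.01331.
Because the samples are independent, SE_diff = √(0.01575² + 0.01331²) = 0.02062.
Using z* = 2.326 for 98%, ME = 2.326 × 0.02062 = 0.04796.
p̂₁ − p̂₂ = -0.1380; interval -0.1380 ± 0.04796 gives (-0.1860, -0.0900).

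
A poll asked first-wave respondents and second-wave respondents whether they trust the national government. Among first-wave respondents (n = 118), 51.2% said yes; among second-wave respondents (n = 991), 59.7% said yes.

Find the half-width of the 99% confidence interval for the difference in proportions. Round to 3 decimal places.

Each SE is √(p̂(1−p̂)/n): √(0.5120·0.4880/118) = 0.04602 and √(0.5970·0.4030/991) = 0.01558.
SE(p̂₁ − p̂₂) = √(SE₁² + SE₂²) = √(0.0021178404 + 0.0002427364) = 0.04859, since the two samples are independent.
At 99% confidence z* = 2.576; margin = 2.576 × 0.04859 = 0.12517.

0.125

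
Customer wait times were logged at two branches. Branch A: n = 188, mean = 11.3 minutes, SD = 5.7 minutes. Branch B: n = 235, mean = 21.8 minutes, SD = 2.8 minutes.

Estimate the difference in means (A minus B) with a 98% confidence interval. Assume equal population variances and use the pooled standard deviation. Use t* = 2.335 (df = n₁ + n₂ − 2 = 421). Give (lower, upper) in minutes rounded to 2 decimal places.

Pooled variance s_p² = [187·5.7² + 234·2.8²] / (188+235−2) = 18.7890, so s_p = 4.3346.
SE_diff = s_p·√(1/n₁ + 1/n₂) = 4.3346·√(1/188 + 1/235) = 0.4241.
t* = 2.335; margin = 2.335 × 0.4241 = 0.9903.
Difference = 11.3 − 21.8 = -10.5000.
-10.5000 ± 0.9903 → (-11.49, -9.51).

(-11.49, -9.51)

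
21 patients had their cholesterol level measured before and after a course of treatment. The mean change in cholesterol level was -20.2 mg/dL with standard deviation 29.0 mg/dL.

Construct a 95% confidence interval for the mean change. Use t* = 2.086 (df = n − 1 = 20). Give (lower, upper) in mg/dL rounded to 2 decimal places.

This is a matched-pairs design, so SE = s_d/√n = 29.0/√21 = 6.3283.
Margin = 2.086 × 6.3283 = 13.2008; the interval is -20.2 ± 13.2008 = (-33.40, -7.00).

(-33.40, -7.00)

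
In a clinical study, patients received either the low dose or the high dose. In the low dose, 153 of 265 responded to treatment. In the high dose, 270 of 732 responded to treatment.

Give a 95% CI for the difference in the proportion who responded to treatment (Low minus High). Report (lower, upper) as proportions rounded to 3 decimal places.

(0.140, 0.277)

Sample proportions: 153/265 = 0.5774, 270/732 = 0.3689.
Each SE is √(p̂(1−p̂)/n): √(0.5774·0.4226/265) = 0.03034 and √(0.3689·0.6311/732) = 0.01783.
SE(p̂₁ − p̂₂) = √(SE₁² + SE₂²) = √(0.0009205156 + 0.0003179089) = 0.03519, since the two samples are independent.
At 95% confidence z* = 1.960; margin = 1.960 × 0.03519 = 0.06897.
The difference is 0.5774 − 0.3689 = 0.2085, so the interval is 0.2085 ± 0.06897 = (0.140, 0.277).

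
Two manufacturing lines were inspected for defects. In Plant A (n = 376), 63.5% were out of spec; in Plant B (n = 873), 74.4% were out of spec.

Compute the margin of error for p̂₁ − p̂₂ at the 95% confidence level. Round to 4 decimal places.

The two standard errors are √(0.6350×0.3650/376) = 0.02483 and √(0.7440×0.2560/873) = 0.01477.
Because the samples are independent, SE_diff = √(0.02483² + 0.01477²) = 0.02889.
Using z* = 1.960 for 95%, ME = 1.960 × 0.02889 = 0.05662.

0.0566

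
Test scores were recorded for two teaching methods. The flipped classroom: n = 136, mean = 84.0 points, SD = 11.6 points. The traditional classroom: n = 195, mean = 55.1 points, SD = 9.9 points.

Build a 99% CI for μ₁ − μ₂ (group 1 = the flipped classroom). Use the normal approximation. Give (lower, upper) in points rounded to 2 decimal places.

SE₁ = s₁/√n₁ = 11.6/√136 = 0.9947; SE₂ = 9.9/√195 = 0.7090.
Independent samples, unequal variances: SE_diff = √(SE₁² + SE₂²) = √(0.98942809 + 0.502681) = 1.2215.
z* = 2.576, so margin of error = 2.576 × 1.2215 = 3.1466.
Difference in means = 84.0 − 55.1 = 28.9000.
28.9000 ± 3.1466 → (25.75, 32.05).

(25.75, 32.05)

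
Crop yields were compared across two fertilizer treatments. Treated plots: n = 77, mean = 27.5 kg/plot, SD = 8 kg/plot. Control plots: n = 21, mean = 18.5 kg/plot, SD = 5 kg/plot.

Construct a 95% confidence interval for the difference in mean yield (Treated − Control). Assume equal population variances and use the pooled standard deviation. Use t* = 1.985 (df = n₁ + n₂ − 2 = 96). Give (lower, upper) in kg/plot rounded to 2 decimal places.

(5.35, 12.65)

Pooled variance s_p² = [76·8² + 20·5²] / (77+21−2) = 55.8750, so s_p = 7.4750.
SE_diff = s_p·√(1/n₁ + 1/n₂) = 7.4750·√(1/77 + 1/21) = 1.8402.
t* = 1.985; margin = 1.985 × 1.8402 = 3.6528.
Difference = 27.5 − 18.5 = 9.0000.
9.0000 ± 3.6528 → (5.35, 12.65).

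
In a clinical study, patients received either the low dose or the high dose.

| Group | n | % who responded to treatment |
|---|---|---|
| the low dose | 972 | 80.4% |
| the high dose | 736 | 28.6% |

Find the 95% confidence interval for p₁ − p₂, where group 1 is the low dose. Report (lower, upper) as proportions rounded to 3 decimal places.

(0.477, 0.559)

The two standard errors are √(0.8040×0.1960/972) = 0.01273 and √(0.2860×0.7140/736) = 0.01666.
Because the samples are independent, SE_diff = √(0.01273² + 0.01666²) = 0.02097.
Using z* = 1.960 for 95%, ME = 1.960 × 0.02097 = 0.04110.
p̂₁ − p̂₂ = 0.5180; interval 0.5180 ± 0.04110 gives (0.477, 0.559).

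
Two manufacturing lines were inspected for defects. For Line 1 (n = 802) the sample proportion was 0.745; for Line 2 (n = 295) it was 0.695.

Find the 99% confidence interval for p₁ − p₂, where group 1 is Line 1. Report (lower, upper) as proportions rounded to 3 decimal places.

(-0.030, 0.130)

The two standard errors are √(0.7450×0.2550/802) = 0.01539 and √(0.6950×0.3050/295) = 0.02681.
Because the samples are independent, SE_diff = √(0.01539² + 0.02681²) = 0.03091.
Using z* = 2.576 for 99%, ME = 2.576 × 0.03091 = 0.07962.
p̂₁ − p̂₂ = 0.0500; interval 0.0500 ± 0.07962 gives (-0.030, 0.130).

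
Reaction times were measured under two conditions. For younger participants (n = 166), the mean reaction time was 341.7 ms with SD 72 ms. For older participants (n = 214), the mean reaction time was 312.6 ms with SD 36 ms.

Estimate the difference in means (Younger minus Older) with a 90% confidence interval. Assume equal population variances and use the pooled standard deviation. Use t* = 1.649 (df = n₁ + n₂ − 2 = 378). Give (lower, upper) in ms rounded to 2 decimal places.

s_p = √[((n₁−1)s₁² + (n₂−1)s₂²)/(n₁+n₂−2)] = √[(165·72² + 213·36²)/378] = 54.7096.
SE = 54.7096·√(1/166 + 1/214) = 5.6584.
With t* = 1.649, margin = 1.649 × 5.6584 = 9.3307.
x̄₁ − x̄₂ = 341.7 − 312.6 = 29.1000; interval 29.1000 ± 9.3307 = (19.77, 38.43).

(19.77, 38.43)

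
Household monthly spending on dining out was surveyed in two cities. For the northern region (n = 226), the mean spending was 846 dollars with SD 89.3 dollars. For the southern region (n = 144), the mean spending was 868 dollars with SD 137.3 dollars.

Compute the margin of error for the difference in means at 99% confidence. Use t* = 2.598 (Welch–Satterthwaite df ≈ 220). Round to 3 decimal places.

33.493

Per-group SEs: s₁/√n₁ = 89.3/√226 = 5.9401, s₂/√n₂ = 137.3/√144 = 11.4417.
Unpooled SE of the difference: √(35.28478801 + 130.91249889) = 12.8918.
Margin of error = t* · SE = 2.598 × 12.8918 = 33.4929.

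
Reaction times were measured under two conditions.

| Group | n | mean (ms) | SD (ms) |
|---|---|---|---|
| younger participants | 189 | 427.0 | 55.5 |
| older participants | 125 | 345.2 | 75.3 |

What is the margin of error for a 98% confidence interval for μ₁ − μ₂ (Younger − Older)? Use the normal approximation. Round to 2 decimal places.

SE₁ = s₁/√n₁ = 55.5/√189 = 4.0370; SE₂ = 75.3/√125 = 6.7350.
Independent samples, unequal variances: SE_diff = √(SE₁² + SE₂²) = √(16.297369 + 45.360225) = 7.8522.
z* = 2.326, so margin of error = 2.326 × 7.8522 = 18.2642.

18.26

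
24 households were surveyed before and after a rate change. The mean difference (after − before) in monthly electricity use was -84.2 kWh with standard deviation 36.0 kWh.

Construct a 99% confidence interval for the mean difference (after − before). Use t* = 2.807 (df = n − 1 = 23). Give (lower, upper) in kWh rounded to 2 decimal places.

This is a matched-pairs design, so SE = s_d/√n = 36.0/√24 = 7.3485.
Margin = 2.807 × 7.3485 = 20.6272; the interval is -84.2 ± 20.6272 = (-104.83, -63.57).

(-104.83, -63.57)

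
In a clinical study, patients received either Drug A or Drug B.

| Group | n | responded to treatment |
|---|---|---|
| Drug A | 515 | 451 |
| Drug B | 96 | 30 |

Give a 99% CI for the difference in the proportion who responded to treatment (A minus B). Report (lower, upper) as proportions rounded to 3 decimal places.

(0.436, 0.691)

First, p̂₁ = 451/515 = 0.8757; p̂₂ = 30/96 = 0.3125.
The two standard errors are √(0.8757×0.1243/515) = 0.01454 and √(0.3125×0.6875/96) = 0.04731.
Because the samples are independent, SE_diff = √(0.01454² + 0.04731²) = 0.04949.
Using z* = 2.576 for 99%, ME = 2.576 × 0.04949 = 0.12749.
p̂₁ − p̂₂ = 0.5632; interval 0.5632 ± 0.12749 gives (0.436, 0.691).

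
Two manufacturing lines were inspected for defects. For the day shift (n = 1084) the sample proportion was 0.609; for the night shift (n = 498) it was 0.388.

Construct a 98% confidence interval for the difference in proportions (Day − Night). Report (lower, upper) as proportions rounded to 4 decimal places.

(0.1596, 0.2824)

The two standard errors are √(0.6090×0.3910/1084) = 0.01482 and √(0.3880×0.6120/498) = 0.02184.
Because the samples are independent, SE_diff = √(0.01482² + 0.02184²) = 0.02639.
Using z* = 2.326 for 98%, ME = 2.326 × 0.02639 = 0.06138.
p̂₁ − p̂₂ = 0.2210; interval 0.2210 ± 0.06138 gives (0.1596, 0.2824).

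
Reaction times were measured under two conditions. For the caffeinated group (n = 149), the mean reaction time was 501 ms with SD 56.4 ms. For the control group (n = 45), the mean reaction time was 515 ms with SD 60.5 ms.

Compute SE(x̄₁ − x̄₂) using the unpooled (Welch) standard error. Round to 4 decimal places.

10.1335

SE₁ = s₁/√n₁ = 56.4/√149 = 4.6205; SE₂ = 60.5/√45 = 9.0188.
Independent samples, unequal variances: SE_diff = √(SE₁² + SE₂²) = √(21.34902025 + 81.33875344) = 10.1335.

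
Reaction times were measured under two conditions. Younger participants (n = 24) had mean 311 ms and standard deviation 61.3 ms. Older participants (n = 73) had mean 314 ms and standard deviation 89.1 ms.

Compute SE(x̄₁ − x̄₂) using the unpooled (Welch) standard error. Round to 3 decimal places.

Per-group SEs: s₁/√n₁ = 61.3/√24 = 12.5128, s₂/√n₂ = 89.1/√73 = 10.4284.
Unpooled SE of the difference: √(156.57016384 + 108.75152656) = 16.2887.

16.289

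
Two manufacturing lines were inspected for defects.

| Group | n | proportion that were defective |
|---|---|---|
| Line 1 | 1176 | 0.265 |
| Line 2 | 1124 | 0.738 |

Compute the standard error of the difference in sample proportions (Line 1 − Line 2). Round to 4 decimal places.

Each SE is √(p̂(1−p̂)/n): √(0.2650·0.7350/1176) = 0.01287 and √(0.7380·0.2620/1124) = 0.01312.
SE(p̂₁ − p̂₂) = √(SE₁² + SE₂²) = √(0.0001656369 + 0.0001721344) = 0.01838, since the two samples are independent.

0.0184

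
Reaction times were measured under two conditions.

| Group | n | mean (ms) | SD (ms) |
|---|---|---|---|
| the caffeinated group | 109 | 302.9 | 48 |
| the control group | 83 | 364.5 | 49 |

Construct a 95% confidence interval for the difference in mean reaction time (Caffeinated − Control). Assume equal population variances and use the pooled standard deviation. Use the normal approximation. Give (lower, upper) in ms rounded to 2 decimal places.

(-75.43, -47.77)

s_p = √[((n₁−1)s₁² + (n₂−1)s₂²)/(n₁+n₂−2)] = √[(108·48² + 82·49²)/190] = 48.4341.
SE = 48.4341·√(1/109 + 1/83) = 7.0559.
With z* = 1.960, margin = 1.960 × 7.0559 = 13.8296.
x̄₁ − x̄₂ = 302.9 − 364.5 = -61.6000; interval -61.6000 ± 13.8296 = (-75.43, -47.77).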